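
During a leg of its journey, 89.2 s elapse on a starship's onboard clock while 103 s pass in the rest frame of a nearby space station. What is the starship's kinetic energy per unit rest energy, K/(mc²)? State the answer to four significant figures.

From Δt = γΔτ: γ = 103/89.2 = 1.15471.
Since K = (γ−1)mc², K/(mc²) = 1.15471 − 1 = 0.1547.

0.1547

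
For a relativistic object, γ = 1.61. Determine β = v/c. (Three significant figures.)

0.784

β = √(1 − 1/γ²) = √(1 − 1/2.5921) = √0.614212 = 0.784.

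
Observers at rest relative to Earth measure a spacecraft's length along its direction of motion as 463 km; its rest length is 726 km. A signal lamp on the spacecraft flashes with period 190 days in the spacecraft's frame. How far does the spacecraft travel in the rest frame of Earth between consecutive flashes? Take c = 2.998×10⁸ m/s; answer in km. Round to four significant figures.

Length contraction gives γ = L₀/L = 726/463 = 1.56803.
β = √(1 − 1/γ²) = 0.77025. Lab-frame period = γτ = 1.56803×190 days = 297.93 days. Distance = βc × γτ = 0.77025 × 2.998×10⁸ m/s × 25741152 s = 5.9442×10^15 m = 5.944×10^12 km.

5.944×10^12 km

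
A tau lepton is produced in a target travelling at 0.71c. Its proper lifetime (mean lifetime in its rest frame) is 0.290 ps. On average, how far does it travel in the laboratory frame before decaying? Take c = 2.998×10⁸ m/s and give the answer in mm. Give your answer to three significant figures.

With β = 0.71, γ = 1/√(1 − 0.71²) = 1/√0.4959 = 1.42.
Lab-frame lifetime: Δt = γτ = 1.42 × 0.290 ps = 0.4118 ps.
Distance: d = vΔt = 0.71 × 2.998×10⁸ m/s × 4.1180×10^-13 s = 8.77×10^-5 m = 0.0877 mm.

0.0877 mm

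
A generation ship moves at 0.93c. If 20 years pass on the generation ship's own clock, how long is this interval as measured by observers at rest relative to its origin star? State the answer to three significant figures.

54.4 years

γ = 1/√(1 − β²) = 1/√(1 − 0.8649) = 1/√0.1351 = 1/0.36756 = 2.7206.
Time dilation: Δt = γ·Δτ = 2.7206 × 20 = 54.4 years.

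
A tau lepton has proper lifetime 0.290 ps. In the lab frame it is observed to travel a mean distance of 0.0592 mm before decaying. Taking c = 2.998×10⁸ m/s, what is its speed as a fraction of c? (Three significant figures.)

0.563c

Let x = d/(cτ) = 5.920×10^-5 m / (2.998×10⁸ m/s × 2.900×10^-13 s) = 0.68091. Since d = βγcτ, x = βγ = β/√(1−β²).
Solving: β² = x²/(1+x²) = 0.463638/1.463638 = 0.316771, so β = 0.563.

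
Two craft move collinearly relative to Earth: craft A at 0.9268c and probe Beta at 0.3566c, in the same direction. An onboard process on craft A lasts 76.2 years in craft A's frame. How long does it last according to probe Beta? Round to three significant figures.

Transform craft A's velocity into probe Beta's frame: (0.9268 − 0.3566)/(1 − 0.9268·0.3566) = 0.5702/0.66950312, so the relative speed is 0.85168c.
At |u| = 0.85168c, γ = (1 − 0.725359)^(−1/2) = 1.9082.
Craft A's interval is proper; time dilation gives Δt_B = γΔτ = 1.9082 × 76.2 years = 145 years.

145 years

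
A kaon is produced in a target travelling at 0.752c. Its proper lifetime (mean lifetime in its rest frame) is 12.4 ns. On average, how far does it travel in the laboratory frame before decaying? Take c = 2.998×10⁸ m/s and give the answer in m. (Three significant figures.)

With β = 0.752, γ = 1/√(1 − 0.752²) = 1/√0.434496 = 1.5171.
Lab-frame lifetime: Δt = γτ = 1.5171 × 12.4 ns = 18.812 ns.
Distance: d = vΔt = 0.752 × 2.998×10⁸ m/s × 1.8812×10^-8 s = 4.24 m.

4.24 m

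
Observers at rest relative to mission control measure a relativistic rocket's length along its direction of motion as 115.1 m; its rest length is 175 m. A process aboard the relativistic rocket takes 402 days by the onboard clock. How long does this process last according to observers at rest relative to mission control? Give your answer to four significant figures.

611.2 days

From L = L₀/γ: γ = 175/115.1 = 1.52042.
The same γ dilates the second interval: 1.52042 × 402 days = 611.2 days.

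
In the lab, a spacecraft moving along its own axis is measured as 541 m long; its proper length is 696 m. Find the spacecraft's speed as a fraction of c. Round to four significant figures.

Length contraction gives γ = L₀/L = 696/541 = 1.2865.
β = √(1 − 1/γ²) = √0.3958 = 0.6291.

0.6291c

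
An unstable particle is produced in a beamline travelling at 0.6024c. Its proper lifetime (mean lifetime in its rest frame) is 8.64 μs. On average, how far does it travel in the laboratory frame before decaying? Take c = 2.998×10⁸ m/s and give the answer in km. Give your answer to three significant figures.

γ = 1/√(1 − β²) = 1/√(1 − 0.36288576) = 1/√0.63711424 = 1/0.798194 = 1.2528.
Lab-frame lifetime: Δt = γτ = 1.2528 × 8.64 μs = 10.824 μs.
Distance: d = vΔt = 0.6024 × 2.998×10⁸ m/s × 1.0824×10^-5 s = 1950 m = 1.95 km.

1.95 km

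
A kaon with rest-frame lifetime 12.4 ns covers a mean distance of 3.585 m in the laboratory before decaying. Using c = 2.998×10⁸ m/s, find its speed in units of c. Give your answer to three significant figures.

0.694c

d = βγcτ ⇒ βγ = d/(cτ) = 3.585 m / (3.71752 m) = 0.96435.
β = (βγ)/√(1+(βγ)²) = 0.96435/√1.929971 = 0.694.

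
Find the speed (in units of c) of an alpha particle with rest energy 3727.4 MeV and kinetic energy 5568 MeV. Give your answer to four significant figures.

0.9161c

γ = 1 + K/(mc²) = 1 + 5568/3727.4 = 2.4938.
β = √(1 − 1/γ²) = √(1 − 0.160797) = √0.839203 = 0.9161.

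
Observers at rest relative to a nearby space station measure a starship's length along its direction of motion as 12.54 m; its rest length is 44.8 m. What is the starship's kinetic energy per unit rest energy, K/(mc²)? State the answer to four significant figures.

Length contraction gives γ = L₀/L = 44.8/12.54 = 3.57257.
K/(mc²) = γ − 1 = 3.57257 − 1 = 2.573.

2.573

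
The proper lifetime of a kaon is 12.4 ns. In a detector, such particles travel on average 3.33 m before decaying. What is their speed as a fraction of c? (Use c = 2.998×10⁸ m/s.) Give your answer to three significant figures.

d = βγcτ ⇒ βγ = d/(cτ) = 3.330 m / (3.71752 m) = 0.89576.
β = (βγ)/√(1+(βγ)²) = 0.89576/√1.802386 = 0.667.

0.667c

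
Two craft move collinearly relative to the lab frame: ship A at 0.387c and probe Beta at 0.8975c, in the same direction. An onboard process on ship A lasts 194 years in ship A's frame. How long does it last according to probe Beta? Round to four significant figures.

311.4 years

The velocity of ship A relative to probe Beta is (0.387 − 0.8975)c / (1 − 0.387×0.8975) = −0.78217c; relative speed 0.78217c.
γ for this relative speed: γ = 1/√(1 − 0.61179) = 1.605.
The clock on ship A records proper time, so probe Beta measures Δt = γΔτ = 1.605 × 194 = 311.4 years.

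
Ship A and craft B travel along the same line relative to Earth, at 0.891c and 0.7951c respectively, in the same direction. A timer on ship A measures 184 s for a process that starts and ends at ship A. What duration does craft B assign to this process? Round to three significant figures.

The velocity of ship A relative to craft B is (0.891 − 0.7951)c / (1 − 0.891×0.7951) = 0.32891c; relative speed 0.32891c.
γ for this relative speed: γ = 1/√(1 − 0.108182) = 1.0589.
The clock on ship A records proper time, so craft B measures Δt = γΔτ = 1.0589 × 184 = 195 s.

195 s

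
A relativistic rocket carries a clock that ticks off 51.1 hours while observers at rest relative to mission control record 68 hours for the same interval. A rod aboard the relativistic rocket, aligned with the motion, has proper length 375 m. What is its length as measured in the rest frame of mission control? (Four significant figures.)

The time-dilation ratio gives γ = 68/51.1 = 1.33072.
L = L₀/γ = 375/1.33072 = 281.8 m.

281.8 m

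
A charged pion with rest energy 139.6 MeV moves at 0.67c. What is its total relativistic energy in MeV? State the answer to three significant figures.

188 MeV

With β = 0.67, γ = 1/√(1 − 0.67²) = 1/√0.5511 = 1.3471.
Total energy: E = γmc² = 1.3471 × 139.6 MeV = 188 MeV.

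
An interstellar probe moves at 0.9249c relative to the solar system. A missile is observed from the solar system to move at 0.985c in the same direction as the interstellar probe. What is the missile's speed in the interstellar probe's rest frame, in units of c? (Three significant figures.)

Transform to the interstellar probe's frame: u' = (u − v)/(1 − uv/c²).
u' = (0.985 − 0.9249)/(1 − 0.985×0.9249) = 0.0601/0.0889735 = 0.67548.
Speed in the interstellar probe's frame: 0.675c (in the same direction).

0.675c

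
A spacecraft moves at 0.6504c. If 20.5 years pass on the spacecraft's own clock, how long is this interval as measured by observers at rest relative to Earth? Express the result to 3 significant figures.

Lorentz factor: γ = (1 − 0.42302016)^(−1/2) = 1.3165.
The onboard clock measures proper time, so the interval in the rest frame of Earth is dilated: Δt = γ·Δτ = 1.3165 × 20.5 years = 27.0 years.

27.0 years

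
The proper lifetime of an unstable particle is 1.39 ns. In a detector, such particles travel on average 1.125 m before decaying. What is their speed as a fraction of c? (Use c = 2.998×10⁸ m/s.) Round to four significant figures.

0.9377c

d = βγcτ ⇒ βγ = d/(cτ) = 1.125 m / (0.416722 m) = 2.6996.
β = (βγ)/√(1+(βγ)²) = 2.6996/√8.28784 = 0.9377.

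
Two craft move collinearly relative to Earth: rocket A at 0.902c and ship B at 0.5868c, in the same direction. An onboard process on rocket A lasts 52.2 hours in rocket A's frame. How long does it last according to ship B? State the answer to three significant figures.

70.3 hours

Speed of rocket A in ship B's frame: u = (v_A − v_B)/(1 − v_A v_B/c²) = (0.902 − 0.5868)/(1 − 0.902×0.5868) = 0.3152/0.4707064 = 0.66963; |u| = 0.66963c.
γ for this relative speed: γ = 1/√(1 − 0.448404) = 1.3464.
Rocket A's interval is proper; time dilation gives Δt_B = γΔτ = 1.3464 × 52.2 hours = 70.3 hours.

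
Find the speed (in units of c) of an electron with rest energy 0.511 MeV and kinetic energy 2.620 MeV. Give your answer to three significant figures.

0.987c

K = (γ−1)mc², so γ = 1 + 2.620/0.511 = 6.1272.
Then v/c = √(1 − γ⁻²) = √(1 − 0.0266364) = √0.9733636 = 0.987.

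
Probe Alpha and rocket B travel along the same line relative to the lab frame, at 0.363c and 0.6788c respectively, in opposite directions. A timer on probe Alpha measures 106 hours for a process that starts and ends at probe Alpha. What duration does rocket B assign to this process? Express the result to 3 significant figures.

Speed of probe Alpha in rocket B's frame: u = (v_A + v_B)/(1 + v_A v_B/c²) = (0.363 + 0.6788)/(1 + 0.363×0.6788) = 1.0418/1.2464044 = 0.83584; |u| = 0.83584c.
At |u| = 0.83584c, γ = (1 − 0.698629)^(−1/2) = 1.8216.
Probe Alpha's interval is proper; time dilation gives Δt_B = γΔτ = 1.8216 × 106 hours = 193 hours.

193 hours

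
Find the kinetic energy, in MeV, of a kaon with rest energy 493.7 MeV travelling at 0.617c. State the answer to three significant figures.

γ = 1/√(1 − β²) = 1/√(1 − 0.380689) = 1/√0.619311 = 1/0.786963 = 1.27071.
Kinetic energy: K = (γ − 1)mc² = (1.27071 − 1) × 493.7 MeV = 0.27071 × 493.7 = 134 MeV.

134 MeV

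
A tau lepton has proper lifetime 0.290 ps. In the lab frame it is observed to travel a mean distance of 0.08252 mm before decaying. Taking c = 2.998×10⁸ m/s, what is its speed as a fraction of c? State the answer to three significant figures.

0.688c

Let x = d/(cτ) = 8.252×10^-5 m / (2.998×10⁸ m/s × 2.900×10^-13 s) = 0.94914. Since d = βγcτ, x = βγ = β/√(1−β²).
Solving: β² = x²/(1+x²) = 0.900867/1.900867 = 0.473924, so β = 0.688.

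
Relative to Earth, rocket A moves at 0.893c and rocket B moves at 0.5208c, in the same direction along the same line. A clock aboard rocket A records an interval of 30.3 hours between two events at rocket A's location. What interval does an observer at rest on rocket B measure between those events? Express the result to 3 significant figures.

The velocity of rocket A relative to rocket B is (0.893 − 0.5208)c / (1 − 0.893×0.5208) = 0.6958c; relative speed 0.6958c.
γ for this relative speed: γ = 1/√(1 − 0.484138) = 1.3923.
The clock on rocket A records proper time, so rocket B measures Δt = γΔτ = 1.3923 × 30.3 = 42.2 hours.

42.2 hours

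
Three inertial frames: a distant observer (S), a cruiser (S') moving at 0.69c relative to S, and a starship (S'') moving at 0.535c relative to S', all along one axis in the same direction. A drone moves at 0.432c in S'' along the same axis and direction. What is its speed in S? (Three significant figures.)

Compose velocities in two stages. Stage 1 (into S'): u₁ = (0.432+0.535)/(1+0.432×0.535) = 0.78546.
Stage 2 (into S): u = (0.78546+0.69)/(1+0.78546×0.69) = 0.95687, so the speed is 0.957c.

0.957c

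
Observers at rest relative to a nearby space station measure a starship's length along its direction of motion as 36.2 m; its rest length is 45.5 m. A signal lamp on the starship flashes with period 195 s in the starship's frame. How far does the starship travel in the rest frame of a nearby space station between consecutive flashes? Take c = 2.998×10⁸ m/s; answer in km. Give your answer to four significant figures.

4.452×10^7 km

γ = L₀/L = 45.5/36.2 = 1.25691.
β = √(1 − 1/γ²) = 0.60582. Lab-frame period = γτ = 1.25691×195 s = 245.1 s. Distance = βc × γτ = 0.60582 × 2.998×10⁸ m/s × 245.1 s = 4.4516×10^10 m = 4.452×10^7 km.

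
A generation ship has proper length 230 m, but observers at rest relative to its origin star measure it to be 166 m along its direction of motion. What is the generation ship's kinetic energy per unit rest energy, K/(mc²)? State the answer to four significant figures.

Length contraction gives γ = L₀/L = 230/166 = 1.38554.
Since K = (γ−1)mc², K/(mc²) = 1.38554 − 1 = 0.3855.

0.3855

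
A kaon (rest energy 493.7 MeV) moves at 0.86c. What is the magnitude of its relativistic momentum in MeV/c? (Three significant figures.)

832 MeV/c

γ = 1/√(1 − β²) = 1/√(1 − 0.7396) = 1/√0.2604 = 1/0.510294 = 1.9597.
Momentum: p = γβ·mc = 1.9597 × 0.86 × 493.7 MeV/c = 832 MeV/c.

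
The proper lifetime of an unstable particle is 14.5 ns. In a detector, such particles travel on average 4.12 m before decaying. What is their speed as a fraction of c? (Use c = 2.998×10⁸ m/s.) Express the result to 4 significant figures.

d = βγcτ ⇒ βγ = d/(cτ) = 4.120 m / (4.3471 m) = 0.94776.
β = (βγ)/√(1+(βγ)²) = 0.94776/√1.898249 = 0.6879.

0.6879c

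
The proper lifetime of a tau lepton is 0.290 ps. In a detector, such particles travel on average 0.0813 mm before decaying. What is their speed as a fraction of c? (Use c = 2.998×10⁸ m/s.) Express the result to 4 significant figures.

Lab distance = (lab lifetime)·v = γτ·βc, so βγ = d/(cτ) = 8.130×10^-5/(2.998×10⁸ × 2.900×10^-13) = 0.93511.
With βγ = 0.93511: γ² = 1 + (βγ)² = 1.874431, and β = (βγ)/γ = 0.93511/1.3691 = 0.6830.

0.6830c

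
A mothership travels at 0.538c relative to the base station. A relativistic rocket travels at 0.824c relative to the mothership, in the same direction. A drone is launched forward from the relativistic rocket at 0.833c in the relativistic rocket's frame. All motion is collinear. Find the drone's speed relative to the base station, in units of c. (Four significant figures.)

0.9947c

Apply u = (u'+v)/(1+u'v) twice. Drone in the mothership frame: (0.833+0.824)/(1+0.833·0.824) = 1.657/1.686392 = 0.98257c.
That velocity, transformed to the rest frame of the base station: (0.98257+0.538)/(1+0.98257·0.538) = 1.52057/1.52862266 = 0.99473c.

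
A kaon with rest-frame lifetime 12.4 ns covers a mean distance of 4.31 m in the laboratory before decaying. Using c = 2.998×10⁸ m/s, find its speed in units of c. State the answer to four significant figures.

0.7572c

Lab distance = (lab lifetime)·v = γτ·βc, so βγ = d/(cτ) = 4.310/(2.998×10⁸ × 1.240×10^-8) = 1.1594.
With βγ = 1.1594: γ² = 1 + (βγ)² = 2.34421, and β = (βγ)/γ = 1.1594/1.53108 = 0.7572.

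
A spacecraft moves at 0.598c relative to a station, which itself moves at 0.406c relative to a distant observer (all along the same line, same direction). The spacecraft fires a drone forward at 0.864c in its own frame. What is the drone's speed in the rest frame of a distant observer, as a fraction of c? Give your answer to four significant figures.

Compose velocities in two stages. Stage 1 (into S'): u₁ = (0.864+0.598)/(1+0.864×0.598) = 0.96395.
Stage 2 (into S): u = (0.96395+0.406)/(1+0.96395×0.406) = 0.98461, so the speed is 0.9846c.

0.9846c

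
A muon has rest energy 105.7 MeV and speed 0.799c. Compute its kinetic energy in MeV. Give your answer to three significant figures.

70.1 MeV

γ = 1/√(1 − β²) = 1/√(1 − 0.638401) = 1/√0.361599 = 1.66298.
Kinetic energy: K = (γ − 1)mc² = (1.66298 − 1) × 105.7 MeV = 0.66298 × 105.7 = 70.1 MeV.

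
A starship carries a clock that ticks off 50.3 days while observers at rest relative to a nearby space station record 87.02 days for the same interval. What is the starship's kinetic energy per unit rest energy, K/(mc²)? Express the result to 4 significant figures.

0.7300

From Δt = γΔτ: γ = 87.02/50.3 = 1.73002.
Since K = (γ−1)mc², K/(mc²) = 1.73002 − 1 = 0.7300.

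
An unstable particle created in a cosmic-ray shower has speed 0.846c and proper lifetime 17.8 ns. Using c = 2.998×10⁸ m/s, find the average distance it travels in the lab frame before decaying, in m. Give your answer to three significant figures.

8.47 m

β² = 0.715716, so γ = 1/√0.284284 = 1.8755.
Lab-frame lifetime: Δt = γτ = 1.8755 × 17.8 ns = 33.384 ns.
Distance: d = vΔt = 0.846 × 2.998×10⁸ m/s × 3.3384×10^-8 s = 8.47 m.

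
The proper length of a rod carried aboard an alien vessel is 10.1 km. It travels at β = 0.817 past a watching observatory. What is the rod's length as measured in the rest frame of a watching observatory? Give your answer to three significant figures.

5.82 km

With β = 0.817, γ = 1/√(1 − 0.817²) = 1/√0.332511 = 1.7342.
Along the direction of motion the measured length is L₀/γ = 10.1/1.7342 = 5.82 km.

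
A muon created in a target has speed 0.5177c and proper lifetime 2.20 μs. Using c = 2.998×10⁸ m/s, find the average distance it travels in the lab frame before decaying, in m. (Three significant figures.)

With β = 0.5177, γ = 1/√(1 − 0.5177²) = 1/√0.73198671 = 1.1688.
Lab-frame lifetime: Δt = γτ = 1.1688 × 2.20 μs = 2.5714 μs.
Distance: d = vΔt = 0.5177 × 2.998×10⁸ m/s × 2.5714×10^-6 s = 399 m.

399 m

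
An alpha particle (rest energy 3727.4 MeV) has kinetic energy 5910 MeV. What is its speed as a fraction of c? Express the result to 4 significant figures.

K = (γ−1)mc², so γ = 1 + 5910/3727.4 = 2.5856.
Then v/c = √(1 − γ⁻²) = √(1 − 0.149581) = √0.850419 = 0.9222.

0.9222c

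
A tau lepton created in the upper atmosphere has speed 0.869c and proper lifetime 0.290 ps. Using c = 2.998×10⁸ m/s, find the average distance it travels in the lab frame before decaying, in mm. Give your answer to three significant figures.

Lorentz factor: γ = (1 − 0.755161)^(−1/2) = 2.021.
Lab-frame lifetime: Δt = γτ = 2.021 × 0.290 ps = 0.58609 ps.
Distance: d = vΔt = 0.869 × 2.998×10⁸ m/s × 5.8609×10^-13 s = 1.53×10^-4 m = 0.153 mm.

0.153 mm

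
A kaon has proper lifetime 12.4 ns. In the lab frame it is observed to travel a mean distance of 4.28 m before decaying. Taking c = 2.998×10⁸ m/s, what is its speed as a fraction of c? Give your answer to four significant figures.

0.7550c

d = βγcτ ⇒ βγ = d/(cτ) = 4.280 m / (3.71752 m) = 1.1513.
β = (βγ)/√(1+(βγ)²) = 1.1513/√2.32549 = 0.7550.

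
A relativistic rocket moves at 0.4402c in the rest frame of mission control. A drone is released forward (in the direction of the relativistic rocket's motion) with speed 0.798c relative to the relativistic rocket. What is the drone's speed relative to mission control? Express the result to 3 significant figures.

0.916c

In units of c, u = (u' + v)/(1 + u'v) with u' = 0.798 and v = 0.4402.
Numerator: 0.798 + 0.4402 = 1.2382. Denominator: 1 + (0.798)(0.4402) = 1.3512796.
u = 1.2382/1.3512796 = 0.91632, so the speed is 0.916c.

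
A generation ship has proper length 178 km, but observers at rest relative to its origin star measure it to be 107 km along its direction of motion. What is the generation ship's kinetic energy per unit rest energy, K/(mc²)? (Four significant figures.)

0.6636

From L = L₀/γ: γ = 178/107 = 1.66355.
K/(mc²) = γ − 1 = 1.66355 − 1 = 0.6636.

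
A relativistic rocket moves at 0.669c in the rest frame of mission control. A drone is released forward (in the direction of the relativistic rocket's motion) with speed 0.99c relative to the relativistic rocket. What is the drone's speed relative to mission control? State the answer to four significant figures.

0.9980c

Relativistic velocity addition: u = (u' + v)/(1 + u'v/c²), with u' = 0.99c and v = 0.669c.
Numerator: 0.99 + 0.669 = 1.659. Denominator: 1 + (0.99)(0.669) = 1.66231.
u = 1.659/1.66231 = 0.99801, so the speed is 0.9980c.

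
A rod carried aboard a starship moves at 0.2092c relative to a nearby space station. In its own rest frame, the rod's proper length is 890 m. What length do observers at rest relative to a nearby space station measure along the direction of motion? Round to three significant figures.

γ = 1/√(1 − β²) = 1/√(1 − 0.04376464) = 1/√0.95623536 = 1/0.977873 = 1.0226.
Length contraction: L = L₀/γ = 890/1.0226 = 870 m.

870 m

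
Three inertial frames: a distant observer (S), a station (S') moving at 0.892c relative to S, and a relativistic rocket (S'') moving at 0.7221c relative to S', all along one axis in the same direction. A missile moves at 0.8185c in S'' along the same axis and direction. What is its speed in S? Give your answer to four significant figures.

Compose velocities in two stages. Stage 1 (into S'): u₁ = (0.8185+0.7221)/(1+0.8185×0.7221) = 0.9683.
Stage 2 (into S): u = (0.9683+0.892)/(1+0.9683×0.892) = 0.99816, so the speed is 0.9982c.

0.9982c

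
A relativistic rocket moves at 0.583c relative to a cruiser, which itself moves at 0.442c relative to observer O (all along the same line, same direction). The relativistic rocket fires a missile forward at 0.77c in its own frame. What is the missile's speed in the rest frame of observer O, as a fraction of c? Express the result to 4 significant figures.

First combine the missile and relativistic rocket (S''→S'): u₁ = (0.77 + 0.583)/(1 + 0.77×0.583) = 1.353/1.44891 = 0.93381.
Then combine with the cruiser (S'→S): u = (0.93381 + 0.442)/(1 + 0.93381×0.442) = 1.37581/1.41274402 = 0.97386.

0.9739c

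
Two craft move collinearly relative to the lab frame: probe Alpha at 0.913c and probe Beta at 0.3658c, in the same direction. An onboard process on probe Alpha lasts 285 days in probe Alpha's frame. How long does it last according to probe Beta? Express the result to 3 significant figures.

500 days

Transform probe Alpha's velocity into probe Beta's frame: (0.913 − 0.3658)/(1 − 0.913·0.3658) = 0.5472/0.6660246, so the relative speed is 0.82159c.
At |u| = 0.82159c, γ = (1 − 0.67501)^(−1/2) = 1.7541.
Probe Alpha's interval is proper; time dilation gives Δt_B = γΔτ = 1.7541 × 285 days = 500 days.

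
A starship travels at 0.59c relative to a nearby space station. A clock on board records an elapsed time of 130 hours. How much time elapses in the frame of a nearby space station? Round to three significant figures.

Lorentz factor: γ = (1 − 0.3481)^(−1/2) = 1.2385.
The onboard clock measures proper time, so the interval in the rest frame of a nearby space station is dilated: Δt = γ·Δτ = 1.2385 × 130 hours = 161 hours.

161 hours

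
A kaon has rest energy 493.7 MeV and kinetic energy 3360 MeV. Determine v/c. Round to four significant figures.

0.9918

K = (γ−1)mc², so γ = 1 + 3360/493.7 = 7.8058.
Then v/c = √(1 − γ⁻²) = √(1 − 0.0164121) = √0.9835879 = 0.9918.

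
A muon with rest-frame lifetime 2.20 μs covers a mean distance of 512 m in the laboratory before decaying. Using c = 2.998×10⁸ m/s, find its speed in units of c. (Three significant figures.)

0.613c

Let x = d/(cτ) = 512.0 m / (2.998×10⁸ m/s × 2.200×10^-6 s) = 0.77628. Since d = βγcτ, x = βγ = β/√(1−β²).
Solving: β² = x²/(1+x²) = 0.602611/1.602611 = 0.376018, so β = 0.613.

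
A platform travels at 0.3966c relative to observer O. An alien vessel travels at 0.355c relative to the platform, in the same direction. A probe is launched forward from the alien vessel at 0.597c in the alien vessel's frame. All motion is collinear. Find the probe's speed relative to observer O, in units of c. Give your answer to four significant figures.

Apply u = (u'+v)/(1+u'v) twice. Probe in the platform frame: (0.597+0.355)/(1+0.597·0.355) = 0.952/1.211935 = 0.78552c.
That velocity, transformed to the rest frame of observer O: (0.78552+0.3966)/(1+0.78552·0.3966) = 1.18212/1.311537232 = 0.90132c.

0.9013c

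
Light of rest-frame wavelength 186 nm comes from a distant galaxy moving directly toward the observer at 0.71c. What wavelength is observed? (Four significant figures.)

76.60 nm

Relativistic Doppler for wavelength: λ_obs = λ_src · √((1−β)/(1+β)).
With β = 0.71: factor = √(0.29/1.71) = 0.41181.
λ_obs = 186 × 0.41181 = 76.60 nm.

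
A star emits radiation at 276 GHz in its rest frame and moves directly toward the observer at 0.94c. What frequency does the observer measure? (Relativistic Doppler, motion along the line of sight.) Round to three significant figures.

Relativistic Doppler (source moving toward): f_obs = f_src · √((1+β)/(1−β)).
With β = 0.94: factor = √(1.94/0.06) = 5.6862.
f_obs = 276 × 5.6862 = 1570 GHz.

1570 GHz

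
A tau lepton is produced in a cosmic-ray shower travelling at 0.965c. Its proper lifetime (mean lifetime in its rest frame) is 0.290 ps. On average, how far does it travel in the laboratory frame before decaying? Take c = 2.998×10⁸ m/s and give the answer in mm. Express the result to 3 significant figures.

With β = 0.965, γ = 1/√(1 − 0.965²) = 1/√0.068775 = 3.8132.
Lab-frame lifetime: Δt = γτ = 3.8132 × 0.290 ps = 1.1058 ps.
Distance: d = vΔt = 0.965 × 2.998×10⁸ m/s × 1.1058×10^-12 s = 3.20×10^-4 m = 0.320 mm.

0.320 mm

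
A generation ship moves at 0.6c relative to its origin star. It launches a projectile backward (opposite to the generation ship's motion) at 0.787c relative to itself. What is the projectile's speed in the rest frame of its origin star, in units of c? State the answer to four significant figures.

Relativistic velocity addition: u = (u' + v)/(1 + u'v/c²), with u' = −0.787c and v = 0.6c.
Numerator: −0.787 + 0.6 = −0.187. Denominator: 1 + (−0.787)(0.6) = 0.5278.
u = −0.187/0.5278 = −0.3543, so the speed is 0.3543c.

0.3543c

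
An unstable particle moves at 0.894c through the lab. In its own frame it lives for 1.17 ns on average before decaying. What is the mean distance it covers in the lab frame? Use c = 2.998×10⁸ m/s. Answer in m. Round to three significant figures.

0.700 m

With β = 0.894, γ = 1/√(1 − 0.894²) = 1/√0.200764 = 2.2318.
Lab-frame lifetime: Δt = γτ = 2.2318 × 1.17 ns = 2.6112 ns.
Distance: d = vΔt = 0.894 × 2.998×10⁸ m/s × 2.6112×10^-9 s = 0.700 m.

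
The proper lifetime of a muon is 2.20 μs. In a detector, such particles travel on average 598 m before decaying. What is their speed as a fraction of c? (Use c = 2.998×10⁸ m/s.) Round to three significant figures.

0.672c

Lab distance = (lab lifetime)·v = γτ·βc, so βγ = d/(cτ) = 598.0/(2.998×10⁸ × 2.200×10^-6) = 0.90667.
With βγ = 0.90667: γ² = 1 + (βγ)² = 1.82205, and β = (βγ)/γ = 0.90667/1.34983 = 0.672.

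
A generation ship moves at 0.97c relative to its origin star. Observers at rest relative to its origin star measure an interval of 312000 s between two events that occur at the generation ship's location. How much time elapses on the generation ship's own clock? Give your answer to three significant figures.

75800 s

With β = 0.97, γ = 1/√(1 − 0.97²) = 1/√0.0591 = 4.1135.
The moving clock records proper time: Δτ = Δt/γ = 312000/4.1135 = 75800 s.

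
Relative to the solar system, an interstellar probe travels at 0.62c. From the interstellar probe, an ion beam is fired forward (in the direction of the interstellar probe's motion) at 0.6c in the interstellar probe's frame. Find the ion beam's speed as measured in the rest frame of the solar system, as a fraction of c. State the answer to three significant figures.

In units of c, u = (u' + v)/(1 + u'v) with u' = 0.6 and v = 0.62.
Numerator: 0.6 + 0.62 = 1.22. Denominator: 1 + (0.6)(0.62) = 1.372.
u = 1.22/1.372 = 0.88921, so the speed is 0.889c.

0.889c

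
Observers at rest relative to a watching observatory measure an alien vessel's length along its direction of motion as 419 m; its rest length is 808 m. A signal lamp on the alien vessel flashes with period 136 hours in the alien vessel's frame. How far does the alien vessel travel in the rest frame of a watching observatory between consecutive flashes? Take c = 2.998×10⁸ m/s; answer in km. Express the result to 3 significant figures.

From L = L₀/γ: γ = 808/419 = 1.9284.
β = √(1 − 1/γ²) = 0.85504. Lab-frame period = γτ = 1.9284×136 hours = 262.26 hours. Distance = βc × γτ = 0.85504 × 2.998×10⁸ m/s × 944136 s = 2.4202×10^14 m = 2.42×10^11 km.

2.42×10^11 km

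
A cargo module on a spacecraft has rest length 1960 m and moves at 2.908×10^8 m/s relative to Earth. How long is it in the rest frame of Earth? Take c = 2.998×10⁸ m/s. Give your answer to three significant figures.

477 m

β = v/c = (2.908×10^8 m/s)/(2.998×10⁸ m/s) = 0.96998.
With β = 0.96998, γ = 1/√(1 − 0.96998²) = 1/√0.0591387996 = 4.1121.
Along the direction of motion the measured length is L₀/γ = 1960/4.1121 = 477 m.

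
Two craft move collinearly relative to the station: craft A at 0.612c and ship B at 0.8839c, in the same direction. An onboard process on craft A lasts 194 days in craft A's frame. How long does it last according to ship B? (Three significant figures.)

The velocity of craft A relative to ship B is (0.612 − 0.8839)c / (1 − 0.612×0.8839) = −0.59231c; relative speed 0.59231c.
γ for this relative speed: γ = 1/√(1 − 0.350831) = 1.2411.
The clock on craft A records proper time, so ship B measures Δt = γΔτ = 1.2411 × 194 = 241 days.

241 days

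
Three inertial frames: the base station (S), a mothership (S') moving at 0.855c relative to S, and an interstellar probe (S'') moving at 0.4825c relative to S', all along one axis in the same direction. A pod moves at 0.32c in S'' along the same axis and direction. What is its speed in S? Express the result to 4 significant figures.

0.9723c

Compose velocities in two stages. Stage 1 (into S'): u₁ = (0.32+0.4825)/(1+0.32×0.4825) = 0.69517.
Stage 2 (into S): u = (0.69517+0.855)/(1+0.69517×0.855) = 0.97228, so the speed is 0.9723c.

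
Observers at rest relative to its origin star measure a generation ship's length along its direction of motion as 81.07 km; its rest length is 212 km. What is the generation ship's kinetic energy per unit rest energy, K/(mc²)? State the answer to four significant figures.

1.615

From L = L₀/γ: γ = 212/81.07 = 2.61502.
Since K = (γ−1)mc², K/(mc²) = 2.61502 − 1 = 1.615.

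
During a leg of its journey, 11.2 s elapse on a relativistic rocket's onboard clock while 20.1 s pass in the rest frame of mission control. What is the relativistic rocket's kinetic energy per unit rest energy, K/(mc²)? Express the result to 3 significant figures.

γ = Δt/Δτ = 20.1/11.2 = 1.79464.
Since K = (γ−1)mc², K/(mc²) = 1.79464 − 1 = 0.795.

0.795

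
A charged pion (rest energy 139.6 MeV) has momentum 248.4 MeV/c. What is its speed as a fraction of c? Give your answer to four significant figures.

0.8718c

pc/(mc²) = 248.4/139.6 = 1.7794 = βγ = β/√(1−β²).
So β² = x²/(1 + x²) with x = 1.7794: x² = 3.16626, β² = 3.16626/4.16626 = 0.759977, β = 0.8718.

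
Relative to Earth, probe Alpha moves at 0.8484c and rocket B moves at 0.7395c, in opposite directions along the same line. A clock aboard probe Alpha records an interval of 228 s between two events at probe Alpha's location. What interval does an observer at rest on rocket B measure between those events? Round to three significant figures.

1040 s

Speed of probe Alpha in rocket B's frame: u = (v_A + v_B)/(1 + v_A v_B/c²) = (0.8484 + 0.7395)/(1 + 0.8484×0.7395) = 1.5879/1.6273918 = 0.97573; |u| = 0.97573c.
At |u| = 0.97573c, γ = (1 − 0.952049)^(−1/2) = 4.5667.
The clock on probe Alpha records proper time, so rocket B measures Δt = γΔτ = 4.5667 × 228 = 1040 s.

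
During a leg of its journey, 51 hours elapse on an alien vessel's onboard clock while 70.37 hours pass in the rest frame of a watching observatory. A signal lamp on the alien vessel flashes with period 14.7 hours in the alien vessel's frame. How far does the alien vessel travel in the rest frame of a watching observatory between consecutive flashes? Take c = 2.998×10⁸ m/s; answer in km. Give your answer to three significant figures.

1.51×10^10 km

From Δt = γΔτ: γ = 70.37/51 = 1.3798.
β = √(1 − 1/γ²) = 0.68902. Lab-frame period = γτ = 1.3798×14.7 hours = 20.283 hours. Distance = βc × γτ = 0.68902 × 2.998×10⁸ m/s × 73018.8 s = 1.5083×10^13 m = 1.51×10^10 km.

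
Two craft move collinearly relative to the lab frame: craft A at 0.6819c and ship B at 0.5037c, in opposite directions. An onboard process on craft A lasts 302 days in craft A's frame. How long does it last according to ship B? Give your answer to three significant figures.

642 days

Speed of craft A in ship B's frame: u = (v_A + v_B)/(1 + v_A v_B/c²) = (0.6819 + 0.5037)/(1 + 0.6819×0.5037) = 1.1856/1.34347303 = 0.88249; |u| = 0.88249c.
γ for this relative speed: γ = 1/√(1 − 0.778789) = 2.1262.
Craft A's interval is proper; time dilation gives Δt_B = γΔτ = 2.1262 × 302 days = 642 days.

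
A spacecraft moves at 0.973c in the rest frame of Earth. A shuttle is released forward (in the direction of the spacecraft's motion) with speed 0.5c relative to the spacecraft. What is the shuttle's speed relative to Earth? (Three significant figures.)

0.991c

In units of c, u = (u' + v)/(1 + u'v) with u' = 0.5 and v = 0.973.
Numerator: 0.5 + 0.973 = 1.473. Denominator: 1 + (0.5)(0.973) = 1.4865.
u = 1.473/1.4865 = 0.99092, so the speed is 0.991c.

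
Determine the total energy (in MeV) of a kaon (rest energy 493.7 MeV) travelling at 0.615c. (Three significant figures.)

626 MeV

γ = 1/√(1 − β²) = 1/√(1 − 0.378225) = 1/√0.621775 = 1/0.788527 = 1.2682.
Total energy: E = γmc² = 1.2682 × 493.7 MeV = 626 MeV.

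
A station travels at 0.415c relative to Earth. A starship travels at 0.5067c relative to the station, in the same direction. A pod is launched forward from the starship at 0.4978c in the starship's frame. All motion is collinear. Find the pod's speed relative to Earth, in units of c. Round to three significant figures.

First combine the pod and starship (S''→S'): u₁ = (0.4978 + 0.5067)/(1 + 0.4978×0.5067) = 1.0045/1.25223526 = 0.80217.
Then combine with the station (S'→S): u = (0.80217 + 0.415)/(1 + 0.80217×0.415) = 1.21717/1.33290055 = 0.91317.

0.913c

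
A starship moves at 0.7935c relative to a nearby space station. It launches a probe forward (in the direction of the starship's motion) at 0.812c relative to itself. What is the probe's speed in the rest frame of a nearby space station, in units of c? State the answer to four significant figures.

0.9764c

In units of c, u = (u' + v)/(1 + u'v) with u' = 0.812 and v = 0.7935.
Numerator: 0.812 + 0.7935 = 1.6055. Denominator: 1 + (0.812)(0.7935) = 1.644322.
u = 1.6055/1.644322 = 0.97639, so the speed is 0.9764c.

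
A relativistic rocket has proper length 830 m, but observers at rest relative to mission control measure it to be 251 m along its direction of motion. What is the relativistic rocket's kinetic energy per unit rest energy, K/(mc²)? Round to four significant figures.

2.307

γ = L₀/L = 830/251 = 3.30677.
Since K = (γ−1)mc², K/(mc²) = 3.30677 − 1 = 2.307.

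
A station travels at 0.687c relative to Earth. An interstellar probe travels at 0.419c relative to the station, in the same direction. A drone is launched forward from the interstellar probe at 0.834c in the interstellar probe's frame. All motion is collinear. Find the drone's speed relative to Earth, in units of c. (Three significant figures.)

0.986c

Apply u = (u'+v)/(1+u'v) twice. Drone in the station frame: (0.834+0.419)/(1+0.834·0.419) = 1.253/1.349446 = 0.92853c.
That velocity, transformed to the rest frame of Earth: (0.92853+0.687)/(1+0.92853·0.687) = 1.61553/1.63790011 = 0.98634c.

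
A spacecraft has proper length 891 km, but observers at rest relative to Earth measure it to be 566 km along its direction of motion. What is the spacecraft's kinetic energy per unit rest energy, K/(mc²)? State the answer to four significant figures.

0.5742

γ = L₀/L = 891/566 = 1.5742.
K/(mc²) = γ − 1 = 1.5742 − 1 = 0.5742.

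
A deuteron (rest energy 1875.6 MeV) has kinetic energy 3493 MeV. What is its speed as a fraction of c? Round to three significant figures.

K = (γ−1)mc², so γ = 1 + 3493/1875.6 = 2.8623.
Then v/c = √(1 − γ⁻²) = √(1 − 0.122059) = √0.877941 = 0.937.

0.937c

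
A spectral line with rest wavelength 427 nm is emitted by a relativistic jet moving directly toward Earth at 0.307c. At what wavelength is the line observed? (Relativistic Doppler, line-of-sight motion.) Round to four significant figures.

Relativistic Doppler for wavelength: λ_obs = λ_src · √((1−β)/(1+β)).
With β = 0.307: factor = √(0.693/1.307) = 0.72816.
λ_obs = 427 × 0.72816 = 310.9 nm.

310.9 nm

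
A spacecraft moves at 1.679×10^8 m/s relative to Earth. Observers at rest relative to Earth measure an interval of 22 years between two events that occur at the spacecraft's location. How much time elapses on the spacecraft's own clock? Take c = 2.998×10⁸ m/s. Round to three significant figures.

β = v/c = (1.679×10^8 m/s)/(2.998×10⁸ m/s) = 0.56004.
With β = 0.56004, γ = 1/√(1 − 0.56004²) = 1/√0.6863551984 = 1.2071.
The spacecraft's clock runs slow as seen from Earth, so Δτ = Δt/γ = 22/1.2071 = 18.2 years.

18.2 years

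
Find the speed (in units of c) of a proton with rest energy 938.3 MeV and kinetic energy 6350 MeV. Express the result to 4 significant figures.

0.9917c

K = (γ−1)mc², so γ = 1 + 6350/938.3 = 7.7676.
Then v/c = √(1 − γ⁻²) = √(1 − 0.016574) = √0.983426 = 0.9917.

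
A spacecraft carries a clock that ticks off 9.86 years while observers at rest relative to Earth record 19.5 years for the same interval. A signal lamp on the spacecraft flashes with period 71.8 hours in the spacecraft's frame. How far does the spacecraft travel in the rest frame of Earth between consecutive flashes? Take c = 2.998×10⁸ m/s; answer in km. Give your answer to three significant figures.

From Δt = γΔτ: γ = 19.5/9.86 = 1.97769.
β = √(1 − 1/γ²) = 0.86274. Lab-frame period = γτ = 1.97769×71.8 hours = 142 hours. Distance = βc × γτ = 0.86274 × 2.998×10⁸ m/s × 511200 s = 1.3222×10^14 m = 1.32×10^11 km.

1.32×10^11 km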